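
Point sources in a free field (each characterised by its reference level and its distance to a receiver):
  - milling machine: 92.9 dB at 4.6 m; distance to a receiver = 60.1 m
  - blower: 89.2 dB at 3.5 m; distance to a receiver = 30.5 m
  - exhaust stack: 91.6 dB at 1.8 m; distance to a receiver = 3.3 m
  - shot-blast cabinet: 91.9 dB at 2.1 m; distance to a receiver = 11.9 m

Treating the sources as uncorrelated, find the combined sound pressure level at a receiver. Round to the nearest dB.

87 dB

Propagate each source to the receiver with L = L_ref − 20·log₁₀(r/r_ref), then add intensities.
milling machine: 92.9 − 20·log₁₀(60.1/4.6) = 92.9 − 22.32 = 70.58 dB.
blower: 89.2 − 20·log₁₀(30.5/3.5) = 89.2 − 18.80 = 70.40 dB.
exhaust stack: 91.6 − 20·log₁₀(3.3/1.8) = 91.6 − 5.26 = 86.34 dB.
shot-blast cabinet: 91.9 − 20·log₁₀(11.9/2.1) = 91.9 − 15.07 = 76.83 dB.
Σ 10^(L/10) = 5.007e+08 → L_total = 10·log₁₀(5.007e+08) = 87.00 dB.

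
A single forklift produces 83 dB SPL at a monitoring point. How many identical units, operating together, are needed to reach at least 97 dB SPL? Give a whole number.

26

The shortfall is 97 − 83 = 14.0 dB, and N units add 10·log₁₀ N, so need 10·log₁₀ N ≥ 14.0.
N ≥ 10^(14.0/10) = 25.119, so N = 26.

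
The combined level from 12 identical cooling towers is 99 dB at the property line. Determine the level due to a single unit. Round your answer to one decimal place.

For N identical incoherent sources L_total = L₁ + 10·log₁₀ N, so L₁ = 99 − 10·log₁₀(12) = 99 − 10.792.

88.2 dB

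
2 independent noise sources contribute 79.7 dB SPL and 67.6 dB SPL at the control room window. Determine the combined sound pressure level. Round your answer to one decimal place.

80.0 dB SPL

Incoherent sources combine by intensity addition: L_total = 10·log₁₀(Σ 10^(L_i/10)).
Σ 10^(L/10) = 10^(79.7/10) + 10^(67.6/10) = 9.908e+07.
L_total = 10·log₁₀(9.908e+07) = 79.96 dB SPL.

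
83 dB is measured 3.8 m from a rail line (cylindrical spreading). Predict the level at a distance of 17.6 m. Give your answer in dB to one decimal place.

76.3 dB

Line-source attenuation: ΔL = 10·log₁₀(r₂/r₁) = 10·log₁₀(17.6/3.8) = 6.657 dB.
L₂ = 83 − 10·log₁₀(17.6/3.8) = 83 − 6.657 = 76.34 dB.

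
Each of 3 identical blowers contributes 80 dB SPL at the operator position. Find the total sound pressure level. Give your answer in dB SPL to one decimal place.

84.8 dB SPL

N identical incoherent sources raise the level by 10·log₁₀ N.
L_total = 80 + 10·log₁₀(3) = 80 + 4.771 = 84.77 dB SPL.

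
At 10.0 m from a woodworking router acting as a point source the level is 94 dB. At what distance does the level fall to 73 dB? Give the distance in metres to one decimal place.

Point-source spreading drops the level by 20·log₁₀(r₂/r₁); inverting, r₂/r₁ = 10^(ΔL/20).
r₂ = 10.0·10^((94−73)/20) = 10.0·10^(21.0/20) = 112.20 m.

112.2 m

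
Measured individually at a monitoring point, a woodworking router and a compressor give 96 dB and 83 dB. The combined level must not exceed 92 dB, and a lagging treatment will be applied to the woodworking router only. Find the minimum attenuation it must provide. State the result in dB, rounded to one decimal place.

4.6 dB

Everything except the woodworking router sums to 10^(83/10) = 1.995e+08 in linear terms, 83.00 dB.
The limit corresponds to 10^(92/10) = 1.585e+09; subtracting the fixed part leaves 1.385e+09 for the woodworking router, i.e. 91.42 dB.
So the woodworking router must be reduced from 96 to 91.42 dB: IL = 4.58 dB.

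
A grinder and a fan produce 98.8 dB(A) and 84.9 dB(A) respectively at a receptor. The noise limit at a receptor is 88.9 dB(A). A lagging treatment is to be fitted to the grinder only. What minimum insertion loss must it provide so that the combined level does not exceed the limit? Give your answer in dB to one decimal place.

12.1 dB

Everything except the grinder sums to 10^(84.9/10) = 3.090e+08 in linear terms, 84.90 dB(A).
To meet 88.9 dB(A) overall, the treated grinder may contribute at most 10^(88.9/10) − 3.090e+08 = 4.672e+08, i.e. 86.70 dB(A).
Required insertion loss = 98.8 − 86.70 = 12.10 dB.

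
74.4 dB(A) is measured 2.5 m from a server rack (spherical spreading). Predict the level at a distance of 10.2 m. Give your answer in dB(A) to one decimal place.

Spherical spreading from a point source gives a 20·log₁₀(r₂/r₁) drop.
L₂ = 74.4 − 20·log₁₀(10.2/2.5) = 74.4 − 12.213 = 62.19 dB(A).

62.2 dB(A)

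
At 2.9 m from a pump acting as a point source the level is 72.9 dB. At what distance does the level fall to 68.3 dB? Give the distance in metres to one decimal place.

For a point source L₁ − L₂ = 20·log₁₀(r₂/r₁), so r₂ = r₁·10^((L₁−L₂)/20).
r₂ = 2.9·10^((72.9−68.3)/20) = 2.9·10^(4.6/20) = 4.92 m.

4.9 m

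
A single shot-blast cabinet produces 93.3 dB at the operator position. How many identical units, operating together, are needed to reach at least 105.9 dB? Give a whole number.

Need L₁ + 10·log₁₀ N ≥ 105.9, i.e. log₁₀ N ≥ 1.26.
N ≥ 10^(12.6/10) = 18.197, so N = 19.

19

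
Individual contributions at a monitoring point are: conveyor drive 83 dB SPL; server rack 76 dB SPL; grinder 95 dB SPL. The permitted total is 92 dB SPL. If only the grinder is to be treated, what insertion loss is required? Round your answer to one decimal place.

Fixed contribution from the other sources: Σ 10^(L/10) = 10^(83/10) + 10^(76/10) = 2.393e+08 (83.79 dB SPL).
To meet 92 dB SPL overall, the treated grinder may contribute at most 10^(92/10) − 2.393e+08 = 1.346e+09, i.e. 91.29 dB SPL.
So the grinder must be reduced from 95 to 91.29 dB SPL: IL = 3.71 dB.

3.7 dB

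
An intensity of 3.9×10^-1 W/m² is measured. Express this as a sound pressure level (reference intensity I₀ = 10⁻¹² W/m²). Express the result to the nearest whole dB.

116 dB

I/I₀ = 3.9×10^-1/10⁻¹² = 3.9×10^11, and L = 10·log₁₀(I/I₀).
L = 10·(0.5911 + 11) = 115.91 dB.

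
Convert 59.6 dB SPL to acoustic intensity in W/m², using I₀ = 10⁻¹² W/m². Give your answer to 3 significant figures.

I/I₀ = 10^(59.6/10) = 9.12e+05, so I = 9.12e+05 × 10⁻¹² W/m².

9.12e-07 W/m²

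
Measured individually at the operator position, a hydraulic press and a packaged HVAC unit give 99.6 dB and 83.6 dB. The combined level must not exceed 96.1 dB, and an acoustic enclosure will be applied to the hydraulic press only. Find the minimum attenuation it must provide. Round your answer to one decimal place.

3.8 dB

The untreated sources together contribute 10^(83.6/10) = 2.291e+08, i.e. 83.60 dB.
To meet 96.1 dB overall, the treated hydraulic press may contribute at most 10^(96.1/10) − 2.291e+08 = 3.845e+09, i.e. 95.85 dB.
Required insertion loss = 99.6 − 95.85 = 3.75 dB.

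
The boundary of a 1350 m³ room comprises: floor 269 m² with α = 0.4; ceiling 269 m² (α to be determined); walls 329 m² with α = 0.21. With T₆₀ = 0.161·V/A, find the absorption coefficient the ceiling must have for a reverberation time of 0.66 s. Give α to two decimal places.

A = 0.161·V/T₆₀ = 0.161·1350/0.66 = 329.32 m² sabins.
Absorption from the other surfaces = 269·0.4 + 329·0.21 = 176.69 m², so the ceiling must supply 152.63 m² over 269 m².
α = 152.63/269 = 0.567.

0.57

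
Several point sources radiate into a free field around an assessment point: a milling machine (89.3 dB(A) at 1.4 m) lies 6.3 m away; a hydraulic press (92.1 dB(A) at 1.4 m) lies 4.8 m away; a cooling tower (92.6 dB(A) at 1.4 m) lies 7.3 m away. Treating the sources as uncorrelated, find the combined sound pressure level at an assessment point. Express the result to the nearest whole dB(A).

Apply inverse-square spreading to bring every level to the receiver, then sum 10^(L/10).
milling machine: 89.3 − 20·log₁₀(6.3/1.4) = 89.3 − 13.06 = 76.24 dB(A).
hydraulic press: 92.1 − 20·log₁₀(4.8/1.4) = 92.1 − 10.70 = 81.40 dB(A).
cooling tower: 92.6 − 20·log₁₀(7.3/1.4) = 92.6 − 14.34 = 78.26 dB(A).
Σ 10^(L/10) = 2.469e+08 → L_total = 10·log₁₀(2.469e+08) = 83.93 dB(A).

84 dB(A)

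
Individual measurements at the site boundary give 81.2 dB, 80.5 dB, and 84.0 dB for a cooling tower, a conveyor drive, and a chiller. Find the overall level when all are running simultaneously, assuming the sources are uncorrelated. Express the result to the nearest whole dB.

87 dB

Incoherent sources combine by intensity addition: L_total = 10·log₁₀(Σ 10^(L_i/10)).
Σ 10^(L/10) = 10^(81.2/10) + 10^(80.5/10) + 10^(84.0/10) = 4.952e+08.
L_total = 10·log₁₀(4.952e+08) = 86.95 dB.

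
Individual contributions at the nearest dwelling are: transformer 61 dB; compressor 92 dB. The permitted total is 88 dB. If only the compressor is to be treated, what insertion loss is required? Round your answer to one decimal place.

4.0 dB

Everything except the compressor sums to 10^(61/10) = 1.259e+06 in linear terms, 61.00 dB.
The limit corresponds to 10^(88/10) = 6.310e+08; subtracting the fixed part leaves 6.297e+08 for the compressor, i.e. 87.99 dB.
Required insertion loss = 92 − 87.99 = 4.01 dB.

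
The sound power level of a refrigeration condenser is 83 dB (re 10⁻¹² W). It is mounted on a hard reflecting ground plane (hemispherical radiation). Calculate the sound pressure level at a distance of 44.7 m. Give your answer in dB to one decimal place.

42.0 dB

L_p = L_w − 10·log₁₀(2π·r²) with r = 44.7 m.
2π·r² = 1.255e+04 m², 10·log₁₀ of that is 40.988 dB.
L_p = 83 − 40.988 = 42.01 dB.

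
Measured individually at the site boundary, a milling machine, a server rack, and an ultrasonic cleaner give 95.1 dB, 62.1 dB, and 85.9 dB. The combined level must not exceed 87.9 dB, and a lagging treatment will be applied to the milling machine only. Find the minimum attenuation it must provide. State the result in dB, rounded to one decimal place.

Everything except the milling machine sums to 10^(62.1/10) + 10^(85.9/10) = 3.907e+08 in linear terms, 85.92 dB.
The limit corresponds to 10^(87.9/10) = 6.166e+08; subtracting the fixed part leaves 2.259e+08 for the milling machine, i.e. 83.54 dB.
Required insertion loss = 95.1 − 83.54 = 11.56 dB.

11.6 dB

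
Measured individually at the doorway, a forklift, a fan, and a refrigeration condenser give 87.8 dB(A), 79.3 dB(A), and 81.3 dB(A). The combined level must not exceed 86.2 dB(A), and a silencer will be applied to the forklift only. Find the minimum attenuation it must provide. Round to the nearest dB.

5 dB

The untreated sources together contribute 10^(79.3/10) + 10^(81.3/10) = 2.200e+08, i.e. 83.42 dB(A).
To meet 86.2 dB(A) overall, the treated forklift may contribute at most 10^(86.2/10) − 2.200e+08 = 1.969e+08, i.e. 82.94 dB(A).
Required insertion loss = 87.8 − 82.94 = 4.86 dB.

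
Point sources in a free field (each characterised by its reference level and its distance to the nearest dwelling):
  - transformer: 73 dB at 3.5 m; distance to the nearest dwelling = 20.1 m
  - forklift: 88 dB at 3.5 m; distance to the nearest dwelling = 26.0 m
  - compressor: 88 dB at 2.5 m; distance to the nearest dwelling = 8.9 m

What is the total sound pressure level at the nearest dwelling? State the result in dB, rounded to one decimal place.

Apply inverse-square spreading to bring every level to the receiver, then sum 10^(L/10).
transformer: 73 − 20·log₁₀(20.1/3.5) = 73 − 15.18 = 57.82 dB.
forklift: 88 − 20·log₁₀(26.0/3.5) = 88 − 17.42 = 70.58 dB.
compressor: 88 − 20·log₁₀(8.9/2.5) = 88 − 11.03 = 76.97 dB.
Σ 10^(L/10) = 6.182e+07 → L_total = 10·log₁₀(6.182e+07) = 77.91 dB.

77.9 dB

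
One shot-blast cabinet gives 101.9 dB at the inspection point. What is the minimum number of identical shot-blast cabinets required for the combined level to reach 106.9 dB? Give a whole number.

4

N identical sources give L₁ + 10·log₁₀ N, so require 10·log₁₀ N ≥ 106.9 − 101.9 = 5.0 dB.
N ≥ 10^(5.0/10) = 3.162, so N = 4.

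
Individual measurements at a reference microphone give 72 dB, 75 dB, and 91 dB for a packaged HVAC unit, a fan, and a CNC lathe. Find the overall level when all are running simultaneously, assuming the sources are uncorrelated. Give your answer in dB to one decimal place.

Incoherent sources combine by intensity addition: L_total = 10·log₁₀(Σ 10^(L_i/10)).
Σ 10^(L/10) = 10^(72/10) + 10^(75/10) + 10^(91/10) = 1.306e+09.
L_total = 10·log₁₀(1.306e+09) = 91.16 dB.

91.2 dB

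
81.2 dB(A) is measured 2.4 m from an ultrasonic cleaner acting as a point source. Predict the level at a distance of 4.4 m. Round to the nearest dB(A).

76 dB(A)

Spherical spreading from a point source gives a 20·log₁₀(r₂/r₁) drop.
L₂ = 81.2 − 20·log₁₀(4.4/2.4) = 81.2 − 5.265 = 75.94 dB(A).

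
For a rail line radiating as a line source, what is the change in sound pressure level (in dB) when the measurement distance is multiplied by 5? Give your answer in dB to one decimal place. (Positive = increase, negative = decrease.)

-7.0 dB

A line source loses 3 dB per doubling of distance; generally ΔL = −10·log₁₀(r₂/r₁).
ΔL = −10·log₁₀(5) = -6.99 dB.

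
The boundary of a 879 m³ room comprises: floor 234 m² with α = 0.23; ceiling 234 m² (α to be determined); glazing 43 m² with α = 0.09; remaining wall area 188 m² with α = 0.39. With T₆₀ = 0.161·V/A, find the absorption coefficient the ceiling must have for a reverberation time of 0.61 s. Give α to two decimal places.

Required total absorption A = 0.161·879/0.61 = 232.00 m².
Absorption from the other surfaces = 234·0.23 + 43·0.09 + 188·0.39 = 131.01 m², so the ceiling must supply 100.99 m² over 234 m².
α = 100.99/234 = 0.432.

0.43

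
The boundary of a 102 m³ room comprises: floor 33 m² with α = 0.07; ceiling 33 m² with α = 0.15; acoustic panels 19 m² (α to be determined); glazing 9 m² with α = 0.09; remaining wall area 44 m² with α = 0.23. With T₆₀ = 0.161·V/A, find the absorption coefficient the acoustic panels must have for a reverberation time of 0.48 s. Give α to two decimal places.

Required total absorption A = 0.161·102/0.48 = 34.21 m².
Absorption from the other surfaces = 33·0.07 + 33·0.15 + 9·0.09 + 44·0.23 = 18.19 m², so the acoustic panels must supply 16.02 m² over 19 m².
α = 16.02/19 = 0.843.

0.84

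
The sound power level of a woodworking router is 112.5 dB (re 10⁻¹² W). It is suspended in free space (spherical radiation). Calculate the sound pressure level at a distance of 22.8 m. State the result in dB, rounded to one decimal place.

74.3 dB

L_p = L_w − 10·log₁₀(4π·r²) with r = 22.8 m.
4π·r² = 6533 m², 10·log₁₀ of that is 38.151 dB.
L_p = 112.5 − 38.151 = 74.35 dB.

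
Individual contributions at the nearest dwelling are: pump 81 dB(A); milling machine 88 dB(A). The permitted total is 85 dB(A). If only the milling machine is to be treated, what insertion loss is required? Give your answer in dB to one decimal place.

Fixed contribution from the other source: Σ 10^(L/10) = 10^(81/10) = 1.259e+08 (81.00 dB(A)).
The limit corresponds to 10^(85/10) = 3.162e+08; subtracting the fixed part leaves 1.903e+08 for the milling machine, i.e. 82.80 dB(A).
So the milling machine must be reduced from 88 to 82.80 dB(A): IL = 5.20 dB.

5.2 dB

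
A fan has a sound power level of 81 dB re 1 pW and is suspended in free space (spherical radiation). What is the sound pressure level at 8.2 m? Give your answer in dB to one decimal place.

The power spreads over a sphere of area 4π·r², so L_p = L_w − 10·log₁₀(4π·r²).
4π·r² = 845 m², 10·log₁₀ of that is 29.268 dB.
L_p = 81 − 29.268 = 51.73 dB.

51.7 dB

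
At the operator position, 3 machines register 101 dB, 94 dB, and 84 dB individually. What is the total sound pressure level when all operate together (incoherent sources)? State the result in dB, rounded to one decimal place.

101.9 dB

For uncorrelated sources the intensities add, so convert each level to linear form, sum, and take 10·log₁₀ of the total.
Σ 10^(L/10) = 10^(101/10) + 10^(94/10) + 10^(84/10) = 1.535e+10.
L_total = 10·log₁₀(1.535e+10) = 101.86 dB.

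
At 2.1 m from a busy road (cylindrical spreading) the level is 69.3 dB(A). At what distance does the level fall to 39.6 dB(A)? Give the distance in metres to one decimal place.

1959.8 m

Line-source spreading drops the level by 10·log₁₀(r₂/r₁); inverting, r₂/r₁ = 10^(ΔL/10).
r₂ = 2.1·10^((69.3−39.6)/10) = 2.1·10^(29.7/10) = 1959.83 m.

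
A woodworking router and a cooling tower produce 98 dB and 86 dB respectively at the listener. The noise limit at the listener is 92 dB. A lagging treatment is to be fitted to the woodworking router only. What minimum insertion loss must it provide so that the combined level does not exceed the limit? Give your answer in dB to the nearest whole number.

7 dB

Everything except the woodworking router sums to 10^(86/10) = 3.981e+08 in linear terms, 86.00 dB.
To meet 92 dB overall, the treated woodworking router may contribute at most 10^(92/10) − 3.981e+08 = 1.187e+09, i.e. 90.74 dB.
So the woodworking router must be reduced from 98 to 90.74 dB: IL = 7.26 dB.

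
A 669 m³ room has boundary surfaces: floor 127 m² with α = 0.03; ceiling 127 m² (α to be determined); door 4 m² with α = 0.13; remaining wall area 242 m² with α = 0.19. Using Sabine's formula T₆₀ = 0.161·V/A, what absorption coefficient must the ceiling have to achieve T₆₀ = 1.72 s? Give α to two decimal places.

0.10

From T₆₀ = 0.161·V/A, the target T₆₀ = 1.72 s needs A = 0.161·669/1.72 = 62.62 m².
Absorption from the other surfaces = 127·0.03 + 4·0.13 + 242·0.19 = 50.31 m², so the ceiling must supply 12.31 m² over 127 m².
α = 12.31/127 = 0.097.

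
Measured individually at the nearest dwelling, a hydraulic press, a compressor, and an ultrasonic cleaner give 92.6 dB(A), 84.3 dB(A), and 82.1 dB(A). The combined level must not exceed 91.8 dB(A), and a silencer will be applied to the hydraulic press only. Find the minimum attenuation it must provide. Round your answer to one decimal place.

2.3 dB

The untreated sources together contribute 10^(84.3/10) + 10^(82.1/10) = 4.313e+08, i.e. 86.35 dB(A).
To meet 91.8 dB(A) overall, the treated hydraulic press may contribute at most 10^(91.8/10) − 4.313e+08 = 1.082e+09, i.e. 90.34 dB(A).
Required insertion loss = 92.6 − 90.34 = 2.26 dB.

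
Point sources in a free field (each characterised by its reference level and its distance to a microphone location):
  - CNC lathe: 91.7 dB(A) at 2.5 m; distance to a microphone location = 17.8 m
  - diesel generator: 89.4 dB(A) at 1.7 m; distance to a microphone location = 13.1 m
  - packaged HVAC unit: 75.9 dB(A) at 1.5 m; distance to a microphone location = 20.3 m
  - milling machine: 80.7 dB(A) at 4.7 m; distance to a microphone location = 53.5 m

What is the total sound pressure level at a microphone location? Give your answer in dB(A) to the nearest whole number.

77 dB(A)

Propagate each source to the receiver with L = L_ref − 20·log₁₀(r/r_ref), then add intensities.
CNC lathe: 91.7 − 20·log₁₀(17.8/2.5) = 91.7 − 17.05 = 74.65 dB(A).
diesel generator: 89.4 − 20·log₁₀(13.1/1.7) = 89.4 − 17.74 = 71.66 dB(A).
packaged HVAC unit: 75.9 − 20·log₁₀(20.3/1.5) = 75.9 − 22.63 = 53.27 dB(A).
milling machine: 80.7 − 20·log₁₀(53.5/4.7) = 80.7 − 21.13 = 59.57 dB(A).
Σ 10^(L/10) = 4.496e+07 → L_total = 10·log₁₀(4.496e+07) = 76.53 dB(A).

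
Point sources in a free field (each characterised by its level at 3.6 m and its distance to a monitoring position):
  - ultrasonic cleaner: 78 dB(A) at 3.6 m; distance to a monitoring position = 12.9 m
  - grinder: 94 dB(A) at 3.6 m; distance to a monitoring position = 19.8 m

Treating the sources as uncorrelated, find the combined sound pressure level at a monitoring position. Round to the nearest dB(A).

Propagate each source to the receiver with L = L_ref − 20·log₁₀(r/r_ref), then add intensities.
ultrasonic cleaner: 78 − 20·log₁₀(12.9/3.6) = 78 − 11.09 = 66.91 dB(A).
grinder: 94 − 20·log₁₀(19.8/3.6) = 94 − 14.81 = 79.19 dB(A).
Σ 10^(L/10) = 8.795e+07 → L_total = 10·log₁₀(8.795e+07) = 79.44 dB(A).

79 dB(A)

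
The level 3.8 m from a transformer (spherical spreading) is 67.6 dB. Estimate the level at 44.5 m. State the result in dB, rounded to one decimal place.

For a point source, L₂ = L₁ − 20·log₁₀(r₂/r₁).
L₂ = 67.6 − 20·log₁₀(44.5/3.8) = 67.6 − 21.372 = 46.23 dB.

46.2 dB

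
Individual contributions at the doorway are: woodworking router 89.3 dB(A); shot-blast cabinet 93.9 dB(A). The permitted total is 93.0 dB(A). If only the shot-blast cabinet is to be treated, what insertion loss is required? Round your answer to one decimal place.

3.3 dB

Fixed contribution from the other source: Σ 10^(L/10) = 10^(89.3/10) = 8.511e+08 (89.30 dB(A)).
The limit corresponds to 10^(93.0/10) = 1.995e+09; subtracting the fixed part leaves 1.144e+09 for the shot-blast cabinet, i.e. 90.58 dB(A).
Required insertion loss = 93.9 − 90.58 = 3.32 dB.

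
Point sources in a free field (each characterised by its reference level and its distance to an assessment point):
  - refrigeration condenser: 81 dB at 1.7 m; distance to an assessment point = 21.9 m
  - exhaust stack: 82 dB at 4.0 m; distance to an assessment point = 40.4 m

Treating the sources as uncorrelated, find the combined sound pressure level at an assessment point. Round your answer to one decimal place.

63.6 dB

Propagate each source to the receiver with L = L_ref − 20·log₁₀(r/r_ref), then add intensities.
refrigeration condenser: 81 − 20·log₁₀(21.9/1.7) = 81 − 22.20 = 58.80 dB.
exhaust stack: 82 − 20·log₁₀(40.4/4.0) = 82 − 20.09 = 61.91 dB.
Σ 10^(L/10) = 2.312e+06 → L_total = 10·log₁₀(2.312e+06) = 63.64 dB.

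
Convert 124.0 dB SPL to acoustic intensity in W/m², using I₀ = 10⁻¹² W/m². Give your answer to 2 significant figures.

2.5 W/m²

L = 10·log₁₀(I/I₀) ⇒ I = I₀·10^(L/10) = 10⁻¹² × 10^12.40.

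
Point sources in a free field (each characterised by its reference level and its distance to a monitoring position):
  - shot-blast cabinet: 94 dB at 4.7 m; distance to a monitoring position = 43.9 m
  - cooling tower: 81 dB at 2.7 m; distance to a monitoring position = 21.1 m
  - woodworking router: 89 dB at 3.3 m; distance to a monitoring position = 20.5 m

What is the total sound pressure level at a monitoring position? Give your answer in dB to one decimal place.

77.1 dB

Propagate each source to the receiver with L = L_ref − 20·log₁₀(r/r_ref), then add intensities.
shot-blast cabinet: 94 − 20·log₁₀(43.9/4.7) = 94 − 19.41 = 74.59 dB.
cooling tower: 81 − 20·log₁₀(21.1/2.7) = 81 − 17.86 = 63.14 dB.
woodworking router: 89 − 20·log₁₀(20.5/3.3) = 89 − 15.86 = 73.14 dB.
Σ 10^(L/10) = 5.144e+07 → L_total = 10·log₁₀(5.144e+07) = 77.11 dB.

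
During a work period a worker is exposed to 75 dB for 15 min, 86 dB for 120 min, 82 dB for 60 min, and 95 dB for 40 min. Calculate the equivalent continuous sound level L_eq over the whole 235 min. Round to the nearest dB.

Weight each interval's intensity by its duration and average over T = 235 min:
Σ tᵢ·10^(Lᵢ/10) = 15·10^(75/10) + 120·10^(86/10) + 60·10^(82/10) + 40·10^(95/10) = 1.842e+11.
L_eq = 10·log₁₀(1.842e+11/235) = 88.94 dB.

89 dB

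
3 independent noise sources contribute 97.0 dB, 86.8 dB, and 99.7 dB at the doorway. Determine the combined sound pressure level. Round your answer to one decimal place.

For uncorrelated sources the intensities add, so convert each level to linear form, sum, and take 10·log₁₀ of the total.
Σ 10^(L/10) = 10^(97.0/10) + 10^(86.8/10) + 10^(99.7/10) = 1.482e+10.
L_total = 10·log₁₀(1.482e+10) = 101.71 dB.

101.7 dB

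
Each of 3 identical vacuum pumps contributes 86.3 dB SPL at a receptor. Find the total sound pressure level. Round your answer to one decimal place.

L_total = L₁ + 10·log₁₀ N for N identical incoherent sources.
L_total = 86.3 + 10·log₁₀(3) = 86.3 + 4.771 = 91.07 dB SPL.

91.1 dB SPL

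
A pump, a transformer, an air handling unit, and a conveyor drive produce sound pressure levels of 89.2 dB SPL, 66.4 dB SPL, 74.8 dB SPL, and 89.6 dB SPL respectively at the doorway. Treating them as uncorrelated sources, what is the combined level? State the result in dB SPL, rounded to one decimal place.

Incoherent sources combine by intensity addition: L_total = 10·log₁₀(Σ 10^(L_i/10)).
Σ 10^(L/10) = 10^(89.2/10) + 10^(66.4/10) + 10^(74.8/10) + 10^(89.6/10) = 1.778e+09.
L_total = 10·log₁₀(1.778e+09) = 92.50 dB SPL.

92.5 dB SPL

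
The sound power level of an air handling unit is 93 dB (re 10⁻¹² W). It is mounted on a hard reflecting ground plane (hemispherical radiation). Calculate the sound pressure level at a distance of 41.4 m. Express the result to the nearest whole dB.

53 dB

The power spreads over a hemisphere of area 2π·r², so L_p = L_w − 10·log₁₀(2π·r²).
2π·r² = 1.077e+04 m², 10·log₁₀ of that is 40.322 dB.
L_p = 93 − 40.322 = 52.68 dB.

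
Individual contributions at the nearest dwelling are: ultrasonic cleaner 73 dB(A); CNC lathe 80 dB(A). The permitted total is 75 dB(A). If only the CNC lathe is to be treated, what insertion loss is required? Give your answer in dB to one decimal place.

The untreated sources together contribute 10^(73/10) = 1.995e+07, i.e. 73.00 dB(A).
The limit corresponds to 10^(75/10) = 3.162e+07; subtracting the fixed part leaves 1.167e+07 for the CNC lathe, i.e. 70.67 dB(A).
So the CNC lathe must be reduced from 80 to 70.67 dB(A): IL = 9.33 dB.

9.3 dB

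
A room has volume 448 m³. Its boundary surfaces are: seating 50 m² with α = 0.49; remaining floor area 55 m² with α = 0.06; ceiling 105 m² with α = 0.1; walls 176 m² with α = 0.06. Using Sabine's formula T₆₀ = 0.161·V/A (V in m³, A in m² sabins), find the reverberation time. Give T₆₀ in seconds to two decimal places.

A = Σ Sᵢαᵢ = 50·0.49 + 55·0.06 + 105·0.1 + 176·0.06 = 48.86 m².
T₆₀ = 0.161·V/A = 0.161·448/48.86 = 1.476 s.

1.48 s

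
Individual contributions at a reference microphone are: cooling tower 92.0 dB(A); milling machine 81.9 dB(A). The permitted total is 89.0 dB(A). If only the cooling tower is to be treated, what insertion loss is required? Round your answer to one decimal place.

3.9 dB

Everything except the cooling tower sums to 10^(81.9/10) = 1.549e+08 in linear terms, 81.90 dB(A).
The limit corresponds to 10^(89.0/10) = 7.943e+08; subtracting the fixed part leaves 6.394e+08 for the cooling tower, i.e. 88.06 dB(A).
So the cooling tower must be reduced from 92.0 to 88.06 dB(A): IL = 3.94 dB.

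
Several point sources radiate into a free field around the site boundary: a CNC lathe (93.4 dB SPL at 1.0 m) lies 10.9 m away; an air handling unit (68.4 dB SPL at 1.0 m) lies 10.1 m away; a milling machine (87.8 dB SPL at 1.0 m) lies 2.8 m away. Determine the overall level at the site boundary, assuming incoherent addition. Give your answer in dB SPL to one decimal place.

First find each source's level at the receiver (point-source: −20·log₁₀(r/r_ref)), then combine on an intensity basis.
CNC lathe: 93.4 − 20·log₁₀(10.9/1.0) = 93.4 − 20.75 = 72.65 dB SPL.
air handling unit: 68.4 − 20·log₁₀(10.1/1.0) = 68.4 − 20.09 = 48.31 dB SPL.
milling machine: 87.8 − 20·log₁₀(2.8/1.0) = 87.8 − 8.94 = 78.86 dB SPL.
Σ 10^(L/10) = 9.534e+07 → L_total = 10·log₁₀(9.534e+07) = 79.79 dB SPL.

79.8 dB SPL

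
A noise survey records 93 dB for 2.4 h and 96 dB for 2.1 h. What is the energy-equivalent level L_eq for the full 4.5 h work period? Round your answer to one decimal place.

The energy average is taken in the linear domain: L_eq = 10·log₁₀[(Σ tᵢ·10^(Lᵢ/10))/T], T = 4.5 h.
Σ tᵢ·10^(Lᵢ/10) = 2.4·10^(93/10) + 2.1·10^(96/10) = 1.315e+10.
L_eq = 10·log₁₀(1.315e+10/4.5) = 94.66 dB.

94.7 dB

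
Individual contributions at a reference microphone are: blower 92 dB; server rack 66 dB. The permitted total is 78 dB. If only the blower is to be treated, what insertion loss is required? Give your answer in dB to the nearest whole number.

Everything except the blower sums to 10^(66/10) = 3.981e+06 in linear terms, 66.00 dB.
To meet 78 dB overall, the treated blower may contribute at most 10^(78/10) − 3.981e+06 = 5.911e+07, i.e. 77.72 dB.
Required insertion loss = 92 − 77.72 = 14.28 dB.

14 dB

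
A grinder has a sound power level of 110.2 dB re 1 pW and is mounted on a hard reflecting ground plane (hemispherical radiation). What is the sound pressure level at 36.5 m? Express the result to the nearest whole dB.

L_p = L_w − 10·log₁₀(2π·r²) with r = 36.5 m.
2π·r² = 8371 m², 10·log₁₀ of that is 39.228 dB.
L_p = 110.2 − 39.228 = 70.97 dB.

71 dB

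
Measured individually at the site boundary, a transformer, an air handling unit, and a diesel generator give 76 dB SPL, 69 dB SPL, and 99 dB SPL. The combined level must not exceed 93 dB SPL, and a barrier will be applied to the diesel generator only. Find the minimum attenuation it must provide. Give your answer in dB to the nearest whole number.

Everything except the diesel generator sums to 10^(76/10) + 10^(69/10) = 4.775e+07 in linear terms, 76.79 dB SPL.
To meet 93 dB SPL overall, the treated diesel generator may contribute at most 10^(93/10) − 4.775e+07 = 1.948e+09, i.e. 92.89 dB SPL.
So the diesel generator must be reduced from 99 to 92.89 dB SPL: IL = 6.11 dB.

6 dB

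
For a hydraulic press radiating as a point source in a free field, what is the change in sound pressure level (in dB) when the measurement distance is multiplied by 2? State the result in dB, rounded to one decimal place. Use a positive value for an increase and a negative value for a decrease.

A point source loses 6 dB per doubling of distance; generally ΔL = −20·log₁₀(r₂/r₁).
ΔL = −20·log₁₀(2) = -6.02 dB.

-6.0 dB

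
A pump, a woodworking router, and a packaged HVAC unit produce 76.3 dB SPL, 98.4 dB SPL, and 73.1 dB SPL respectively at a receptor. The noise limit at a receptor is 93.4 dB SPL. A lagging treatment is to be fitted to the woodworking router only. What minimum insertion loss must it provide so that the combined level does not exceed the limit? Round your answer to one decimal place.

The untreated sources together contribute 10^(76.3/10) + 10^(73.1/10) = 6.308e+07, i.e. 78.00 dB SPL.
To meet 93.4 dB SPL overall, the treated woodworking router may contribute at most 10^(93.4/10) − 6.308e+07 = 2.125e+09, i.e. 93.27 dB SPL.
Required insertion loss = 98.4 − 93.27 = 5.13 dB.

5.1 dB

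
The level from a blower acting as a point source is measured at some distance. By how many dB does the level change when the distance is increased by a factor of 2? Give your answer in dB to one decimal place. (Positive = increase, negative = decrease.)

Point-source spreading: ΔL = −20·log₁₀(r₂/r₁).
ΔL = −20·log₁₀(2) = -6.02 dB.

-6.0 dB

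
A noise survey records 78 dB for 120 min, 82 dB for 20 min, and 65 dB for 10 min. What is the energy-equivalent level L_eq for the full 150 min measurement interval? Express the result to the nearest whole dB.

Weight each interval's intensity by its duration and average over T = 150 min:
Σ tᵢ·10^(Lᵢ/10) = 120·10^(78/10) + 20·10^(82/10) + 10·10^(65/10) = 1.077e+10.
L_eq = 10·log₁₀(1.077e+10/150) = 78.56 dB.

79 dB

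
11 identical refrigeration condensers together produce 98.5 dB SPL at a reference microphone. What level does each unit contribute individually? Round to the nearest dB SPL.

For N identical incoherent sources L_total = L₁ + 10·log₁₀ N, so L₁ = 98.5 − 10·log₁₀(11) = 98.5 − 10.414.

88 dB SPL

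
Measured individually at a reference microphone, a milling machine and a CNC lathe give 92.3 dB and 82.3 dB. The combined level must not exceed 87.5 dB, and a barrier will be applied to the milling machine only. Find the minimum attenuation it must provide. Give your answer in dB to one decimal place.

6.4 dB

Fixed contribution from the other source: Σ 10^(L/10) = 10^(82.3/10) = 1.698e+08 (82.30 dB).
To meet 87.5 dB overall, the treated milling machine may contribute at most 10^(87.5/10) − 1.698e+08 = 3.925e+08, i.e. 85.94 dB.
Required insertion loss = 92.3 − 85.94 = 6.36 dB.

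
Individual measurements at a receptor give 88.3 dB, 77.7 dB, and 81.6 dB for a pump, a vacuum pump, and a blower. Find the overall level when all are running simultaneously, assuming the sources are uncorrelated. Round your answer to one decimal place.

Incoherent sources combine by intensity addition: L_total = 10·log₁₀(Σ 10^(L_i/10)).
Σ 10^(L/10) = 10^(88.3/10) + 10^(77.7/10) + 10^(81.6/10) = 8.795e+08.
L_total = 10·log₁₀(8.795e+08) = 89.44 dB.

89.4 dB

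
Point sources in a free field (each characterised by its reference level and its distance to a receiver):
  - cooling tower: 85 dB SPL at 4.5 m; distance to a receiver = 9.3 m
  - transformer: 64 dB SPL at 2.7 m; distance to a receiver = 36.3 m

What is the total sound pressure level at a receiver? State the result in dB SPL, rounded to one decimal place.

78.7 dB SPL

Apply inverse-square spreading to bring every level to the receiver, then sum 10^(L/10).
cooling tower: 85 − 20·log₁₀(9.3/4.5) = 85 − 6.31 = 78.69 dB SPL.
transformer: 64 − 20·log₁₀(36.3/2.7) = 64 − 22.57 = 41.43 dB SPL.
Σ 10^(L/10) = 7.405e+07 → L_total = 10·log₁₀(7.405e+07) = 78.70 dB SPL.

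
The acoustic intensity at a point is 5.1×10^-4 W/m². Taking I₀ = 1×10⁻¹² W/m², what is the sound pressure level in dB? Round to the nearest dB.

Dividing by I₀ shifts the exponent by 12: I/I₀ = 5.1×10^8.
L = 10·(0.7076 + 8) = 87.08 dB.

87 dB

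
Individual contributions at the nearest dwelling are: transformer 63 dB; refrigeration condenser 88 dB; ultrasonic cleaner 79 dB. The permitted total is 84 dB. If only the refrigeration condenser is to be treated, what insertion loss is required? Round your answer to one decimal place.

Everything except the refrigeration condenser sums to 10^(63/10) + 10^(79/10) = 8.143e+07 in linear terms, 79.11 dB.
The limit corresponds to 10^(84/10) = 2.512e+08; subtracting the fixed part leaves 1.698e+08 for the refrigeration condenser, i.e. 82.30 dB.
Required insertion loss = 88 − 82.30 = 5.70 dB.

5.7 dB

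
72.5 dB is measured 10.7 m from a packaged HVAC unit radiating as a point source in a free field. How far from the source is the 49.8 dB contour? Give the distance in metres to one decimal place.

146.0 m

The 22.7 dB drop corresponds to a distance ratio of 10^(22.7/20) for a point source.
r₂ = 10.7·10^((72.5−49.8)/20) = 10.7·10^(22.7/20) = 146.01 m.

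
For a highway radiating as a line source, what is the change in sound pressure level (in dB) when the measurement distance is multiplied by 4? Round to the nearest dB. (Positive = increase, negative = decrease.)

-6 dB

A line source loses 3 dB per doubling of distance; generally ΔL = −10·log₁₀(r₂/r₁).
ΔL = −10·log₁₀(4) = -6.02 dB.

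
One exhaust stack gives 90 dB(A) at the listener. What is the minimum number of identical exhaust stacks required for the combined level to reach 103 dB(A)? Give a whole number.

20

The shortfall is 103 − 90 = 13.0 dB, and N units add 10·log₁₀ N, so need 10·log₁₀ N ≥ 13.0.
N ≥ 10^(13.0/10) = 19.953, so N = 20.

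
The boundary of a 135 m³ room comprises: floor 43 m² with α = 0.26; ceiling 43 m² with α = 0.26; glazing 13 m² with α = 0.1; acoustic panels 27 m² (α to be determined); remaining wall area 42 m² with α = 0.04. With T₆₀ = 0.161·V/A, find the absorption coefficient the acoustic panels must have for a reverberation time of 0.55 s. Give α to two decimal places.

0.53

Required total absorption A = 0.161·135/0.55 = 39.52 m².
Absorption from the other surfaces = 43·0.26 + 43·0.26 + 13·0.1 + 42·0.04 = 25.34 m², so the acoustic panels must supply 14.18 m² over 27 m².
α = 14.18/27 = 0.525.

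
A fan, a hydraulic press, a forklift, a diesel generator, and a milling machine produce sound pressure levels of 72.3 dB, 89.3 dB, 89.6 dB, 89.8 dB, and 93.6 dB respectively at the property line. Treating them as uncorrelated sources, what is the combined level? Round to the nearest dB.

Incoherent sources combine by intensity addition: L_total = 10·log₁₀(Σ 10^(L_i/10)).
Σ 10^(L/10) = 10^(72.3/10) + 10^(89.3/10) + 10^(89.6/10) + 10^(89.8/10) + 10^(93.6/10) = 5.026e+09.
L_total = 10·log₁₀(5.026e+09) = 97.01 dB.

97 dB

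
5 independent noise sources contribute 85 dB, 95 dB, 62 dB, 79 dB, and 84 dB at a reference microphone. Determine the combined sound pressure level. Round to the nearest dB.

96 dB

Incoherent sources combine by intensity addition: L_total = 10·log₁₀(Σ 10^(L_i/10)).
Σ 10^(L/10) = 10^(85/10) + 10^(95/10) + 10^(62/10) + 10^(79/10) + 10^(84/10) = 3.811e+09.
L_total = 10·log₁₀(3.811e+09) = 95.81 dB.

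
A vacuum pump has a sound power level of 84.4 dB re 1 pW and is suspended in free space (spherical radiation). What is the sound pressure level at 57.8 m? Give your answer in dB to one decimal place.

Free-field spherical radiation: L_p = L_w − 10·log₁₀(4π·r²), r = 57.8 m.
4π·r² = 4.198e+04 m², 10·log₁₀ of that is 46.231 dB.
L_p = 84.4 − 46.231 = 38.17 dB.

38.2 dB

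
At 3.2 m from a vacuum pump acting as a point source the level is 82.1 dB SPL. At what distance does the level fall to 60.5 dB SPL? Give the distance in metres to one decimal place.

38.5 m

The 21.6 dB drop corresponds to a distance ratio of 10^(21.6/20) for a point source.
r₂ = 3.2·10^((82.1−60.5)/20) = 3.2·10^(21.6/20) = 38.47 m.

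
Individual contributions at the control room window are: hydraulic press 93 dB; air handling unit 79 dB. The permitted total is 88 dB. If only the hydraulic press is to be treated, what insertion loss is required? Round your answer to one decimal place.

The untreated sources together contribute 10^(79/10) = 7.943e+07, i.e. 79.00 dB.
The limit corresponds to 10^(88/10) = 6.310e+08; subtracting the fixed part leaves 5.515e+08 for the hydraulic press, i.e. 87.42 dB.
So the hydraulic press must be reduced from 93 to 87.42 dB: IL = 5.58 dB.

5.6 dB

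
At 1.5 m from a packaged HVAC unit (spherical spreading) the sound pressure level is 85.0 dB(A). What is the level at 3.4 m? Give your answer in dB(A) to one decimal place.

77.9 dB(A)

Point-source attenuation: ΔL = 20·log₁₀(r₂/r₁) = 20·log₁₀(3.4/1.5) = 7.108 dB.
L₂ = 85.0 − 20·log₁₀(3.4/1.5) = 85.0 − 7.108 = 77.89 dB(A).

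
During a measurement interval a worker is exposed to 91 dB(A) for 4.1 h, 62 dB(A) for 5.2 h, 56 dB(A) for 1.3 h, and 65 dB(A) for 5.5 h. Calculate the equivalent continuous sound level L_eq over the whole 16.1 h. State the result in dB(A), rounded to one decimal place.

L_eq = 10·log₁₀[(1/T)·Σ tᵢ·10^(Lᵢ/10)] with T = 16.1 h.
Σ tᵢ·10^(Lᵢ/10) = 4.1·10^(91/10) + 5.2·10^(62/10) + 1.3·10^(56/10) + 5.5·10^(65/10) = 5.188e+09.
L_eq = 10·log₁₀(5.188e+09/16.1) = 85.08 dB(A).

85.1 dB(A)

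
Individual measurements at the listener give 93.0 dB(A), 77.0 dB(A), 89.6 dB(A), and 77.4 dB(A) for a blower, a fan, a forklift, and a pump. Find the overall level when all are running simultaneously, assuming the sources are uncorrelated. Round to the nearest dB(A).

For uncorrelated sources the intensities add, so convert each level to linear form, sum, and take 10·log₁₀ of the total.
Σ 10^(L/10) = 10^(93.0/10) + 10^(77.0/10) + 10^(89.6/10) + 10^(77.4/10) = 3.012e+09.
L_total = 10·log₁₀(3.012e+09) = 94.79 dB(A).

95 dB(A)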